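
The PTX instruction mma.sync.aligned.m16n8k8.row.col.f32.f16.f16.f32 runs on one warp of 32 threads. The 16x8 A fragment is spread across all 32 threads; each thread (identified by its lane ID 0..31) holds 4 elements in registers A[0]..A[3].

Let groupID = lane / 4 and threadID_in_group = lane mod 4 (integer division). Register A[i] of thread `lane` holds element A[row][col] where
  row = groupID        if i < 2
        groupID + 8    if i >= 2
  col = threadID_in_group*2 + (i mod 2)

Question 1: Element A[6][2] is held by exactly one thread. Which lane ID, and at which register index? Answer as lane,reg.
r=6⇒gr=6,Rb=0  c=2⇒th=1,odd=0
L=6*4+1=25  i=0*2+0=0

25,0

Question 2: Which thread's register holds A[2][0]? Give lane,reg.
r: 2->gid=2,r8=0  c: 0->tid=0,i&1=0
L=2*4+0=8  i=0*2+0=0

8,0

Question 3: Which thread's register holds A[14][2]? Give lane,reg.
25,2

r=14->g=6,rb=1  c=2->t=1,b0=0
L=6*4+1=25  i=1*2+0=2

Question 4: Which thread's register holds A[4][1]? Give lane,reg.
16,1

r=4->g=4,rb=0  c=1->t=0,b0=1
L=4*4+0=16  i=0*2+1=1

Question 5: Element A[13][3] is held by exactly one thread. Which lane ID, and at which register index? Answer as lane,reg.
21,3

r: 13->gid=5,r8=1  c: 3->tid=1,i&1=1
L=5*4+1=21  i=1*2+1=3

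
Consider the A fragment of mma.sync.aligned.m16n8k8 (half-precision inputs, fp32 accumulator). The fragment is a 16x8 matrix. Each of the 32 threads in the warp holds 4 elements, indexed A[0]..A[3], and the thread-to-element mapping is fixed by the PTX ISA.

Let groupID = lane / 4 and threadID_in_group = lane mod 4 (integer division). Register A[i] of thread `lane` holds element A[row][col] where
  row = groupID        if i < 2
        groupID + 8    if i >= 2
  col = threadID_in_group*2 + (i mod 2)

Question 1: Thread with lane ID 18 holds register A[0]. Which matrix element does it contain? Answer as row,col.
4,4

18: G=4,T=2
[0] (4+0,2*2+0) = (4,4)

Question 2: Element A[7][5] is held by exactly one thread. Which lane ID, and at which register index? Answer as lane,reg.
30,1

r=7->g=7,rb=0  c=5->t=2,b0=1
L=7*4+2=30  i=0*2+1=1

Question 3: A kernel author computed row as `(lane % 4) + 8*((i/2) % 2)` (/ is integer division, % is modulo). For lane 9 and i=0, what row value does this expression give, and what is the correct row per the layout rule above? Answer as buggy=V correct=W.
buggy=1 correct=2

`(lane % 4) + 8*((i/2) % 2)`[9,0]⇒1
9: gr=2,th=1
[0] (2+0,1*2+0) = (2,2)
row: 1 vs 2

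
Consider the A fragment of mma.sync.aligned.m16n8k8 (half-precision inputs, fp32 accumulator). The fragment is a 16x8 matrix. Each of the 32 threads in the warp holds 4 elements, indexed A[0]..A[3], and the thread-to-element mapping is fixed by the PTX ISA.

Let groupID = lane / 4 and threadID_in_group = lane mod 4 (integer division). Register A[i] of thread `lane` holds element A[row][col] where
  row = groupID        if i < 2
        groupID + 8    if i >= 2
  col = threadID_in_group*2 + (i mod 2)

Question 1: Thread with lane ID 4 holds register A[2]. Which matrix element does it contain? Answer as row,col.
9,0

L=4->g=4>>2=1, t=4&3=0
[2]->row 1+8=9  col 0·2+0=0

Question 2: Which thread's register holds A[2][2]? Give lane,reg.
9,0

r=2→G=2,rhi=0  c=2→T=1,p=0
L=2*4+1=9  i=0*2+0=0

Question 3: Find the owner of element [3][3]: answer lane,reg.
13,1

r: 3->gid=3,r8=0  c: 3->tid=1,i&1=1
L=3*4+1=13  i=0*2+1=1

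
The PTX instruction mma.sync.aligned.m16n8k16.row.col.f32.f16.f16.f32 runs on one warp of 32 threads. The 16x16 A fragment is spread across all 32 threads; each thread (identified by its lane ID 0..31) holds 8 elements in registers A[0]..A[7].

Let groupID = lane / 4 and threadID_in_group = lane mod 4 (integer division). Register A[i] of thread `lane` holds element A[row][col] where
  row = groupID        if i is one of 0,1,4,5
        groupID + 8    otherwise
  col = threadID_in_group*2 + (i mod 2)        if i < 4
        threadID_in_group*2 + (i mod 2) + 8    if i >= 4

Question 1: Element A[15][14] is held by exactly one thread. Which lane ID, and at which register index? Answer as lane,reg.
r: 15->gid=7,r8=1  c: 14->c8=1,tid=3,i&1=0
L=7*4+3=31  i=1*4+1*2+0=6

31,6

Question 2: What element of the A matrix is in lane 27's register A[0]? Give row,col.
27: G=6,T=3
[0] (6+0,3*2+0+0) = (6,6)

6,6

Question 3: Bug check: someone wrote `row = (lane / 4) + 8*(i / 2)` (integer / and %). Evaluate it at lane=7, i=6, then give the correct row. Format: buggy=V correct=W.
`(lane / 4) + 8*(i / 2)`[7,6]->25
7: g=1,t=3
[6] (1+8,3*2+0+8) = (9,14)
row: 25 vs 9

buggy=25 correct=9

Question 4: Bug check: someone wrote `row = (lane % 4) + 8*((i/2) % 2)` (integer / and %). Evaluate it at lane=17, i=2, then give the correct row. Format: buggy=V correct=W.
`(lane % 4) + 8*((i/2) % 2)`[17,2]->9
L=17->gid=17>>2=4, tid=17&3=1
[2]->row 4+8=12  col 1·2+0+0=2
row: 9 vs 12

buggy=9 correct=12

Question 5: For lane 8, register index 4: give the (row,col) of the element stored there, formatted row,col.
L=8->g=8>>2=2, t=8&3=0
[4]->row 2+0=2  col 0·2+0+8=8

2,8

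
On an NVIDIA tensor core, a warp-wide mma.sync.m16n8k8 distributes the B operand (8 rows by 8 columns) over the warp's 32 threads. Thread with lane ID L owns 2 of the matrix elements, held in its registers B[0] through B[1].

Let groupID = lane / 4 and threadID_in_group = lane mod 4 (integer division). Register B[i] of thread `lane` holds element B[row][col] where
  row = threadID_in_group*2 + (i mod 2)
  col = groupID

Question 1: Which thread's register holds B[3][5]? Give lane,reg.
c:5=>grp=5  r:3=>tig=1,lo=1
L=5*4+1=21  i=1=1

21,1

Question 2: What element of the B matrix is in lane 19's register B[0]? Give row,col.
lane 19=>19/4=4, 19 mod 4=3
i=0  r:2·3+0=>6  c:4

6,4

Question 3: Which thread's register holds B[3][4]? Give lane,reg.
17,1

c=4->g=4  r=3->t=1,b0=1
L=4*4+1=17  i=1=1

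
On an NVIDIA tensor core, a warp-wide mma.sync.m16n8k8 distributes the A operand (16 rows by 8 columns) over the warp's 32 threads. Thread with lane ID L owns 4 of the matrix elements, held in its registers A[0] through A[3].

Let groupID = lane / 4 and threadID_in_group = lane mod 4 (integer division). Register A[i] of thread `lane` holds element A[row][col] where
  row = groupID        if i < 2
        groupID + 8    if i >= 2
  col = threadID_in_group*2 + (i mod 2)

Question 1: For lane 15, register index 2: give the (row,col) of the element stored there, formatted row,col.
lane 15: gid=3 (15/4), tid=3 (15%4)
i=2: r=3+8=11, c=3*2+0=6

11,6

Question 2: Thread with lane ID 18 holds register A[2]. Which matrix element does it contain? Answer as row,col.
12,4

lane 18: G=4 (18/4), T=2 (18%4)
i=2: r=4+8=12, c=2*2+0=4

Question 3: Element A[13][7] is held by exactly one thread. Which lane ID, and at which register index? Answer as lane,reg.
23,3

r=13->g=5,rb=1  c=7->t=3,b0=1
L=5*4+3=23  i=1*2+1=3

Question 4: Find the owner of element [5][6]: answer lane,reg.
23,0

r:5=>grp=5,rB=0  c:6=>tig=3,lo=0
L=5*4+3=23  i=0*2+0=0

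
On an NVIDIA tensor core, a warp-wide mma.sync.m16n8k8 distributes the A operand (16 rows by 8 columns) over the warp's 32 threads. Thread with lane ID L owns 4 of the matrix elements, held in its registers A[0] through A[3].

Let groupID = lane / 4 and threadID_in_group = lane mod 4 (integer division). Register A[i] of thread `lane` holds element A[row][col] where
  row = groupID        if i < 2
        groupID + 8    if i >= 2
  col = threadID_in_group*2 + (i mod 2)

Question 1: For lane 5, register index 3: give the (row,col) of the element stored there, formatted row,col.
9,3

lane 5→5/4=1, 5 mod 4=1
i=3  r:1+8→9  c:2·1+1→3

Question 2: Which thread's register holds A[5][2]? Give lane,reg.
r: 5->gid=5,r8=0  c: 2->tid=1,i&1=0
L=5*4+1=21  i=0*2+0=0

21,0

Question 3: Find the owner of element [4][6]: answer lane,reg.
r:4=>grp=4,rB=0  c:6=>tig=3,lo=0
L=4*4+3=19  i=0*2+0=0

19,0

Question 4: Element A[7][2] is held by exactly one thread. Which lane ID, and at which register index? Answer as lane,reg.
29,0

r=7⇒gr=7,Rb=0  c=2⇒th=1,odd=0
L=7*4+1=29  i=0*2+0=0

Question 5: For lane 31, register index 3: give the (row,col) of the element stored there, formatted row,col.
15,7

lane 31→31/4=7, 31 mod 4=3
i=3  r:7+8→15  c:2·3+1→7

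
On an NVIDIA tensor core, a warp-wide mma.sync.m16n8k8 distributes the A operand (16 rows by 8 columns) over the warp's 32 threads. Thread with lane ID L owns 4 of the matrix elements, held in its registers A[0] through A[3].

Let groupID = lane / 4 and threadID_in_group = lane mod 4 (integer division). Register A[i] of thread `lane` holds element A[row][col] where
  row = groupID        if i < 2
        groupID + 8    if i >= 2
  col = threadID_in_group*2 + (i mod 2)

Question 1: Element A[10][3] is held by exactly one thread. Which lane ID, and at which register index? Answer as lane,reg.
r=10⇒gr=2,Rb=1  c=3⇒th=1,odd=1
L=2*4+1=9  i=1*2+1=3

9,3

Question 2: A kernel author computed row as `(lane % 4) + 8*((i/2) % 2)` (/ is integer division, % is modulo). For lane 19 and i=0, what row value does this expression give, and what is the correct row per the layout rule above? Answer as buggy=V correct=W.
`(lane % 4) + 8*((i/2) % 2)`[19,0]⇒3
L=19⇒gr=19>>2=4, th=19&3=3
[0]⇒row 4+0=4  col 3·2+0=6
row: 3 vs 4

buggy=3 correct=4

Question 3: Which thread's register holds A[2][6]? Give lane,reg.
11,0

r:2=>grp=2,rB=0  c:6=>tig=3,lo=0
L=2*4+3=11  i=0*2+0=0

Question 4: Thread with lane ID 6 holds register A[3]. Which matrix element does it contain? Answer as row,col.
L=6->gid=6>>2=1, tid=6&3=2
[3]->row 1+8=9  col 2·2+1=5

9,5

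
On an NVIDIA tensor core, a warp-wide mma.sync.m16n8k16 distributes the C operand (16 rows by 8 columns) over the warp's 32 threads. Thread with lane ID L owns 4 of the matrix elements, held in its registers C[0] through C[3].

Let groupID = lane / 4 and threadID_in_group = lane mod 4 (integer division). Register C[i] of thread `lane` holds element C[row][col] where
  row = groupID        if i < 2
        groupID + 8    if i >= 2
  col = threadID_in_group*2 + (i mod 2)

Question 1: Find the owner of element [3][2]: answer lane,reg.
r=3->g=3,rb=0  c=2->t=1,b0=0
L=3*4+1=13  i=0*2+0=0

13,0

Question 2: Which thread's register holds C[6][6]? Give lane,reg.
27,0

r:6=>grp=6,rB=0  c:6=>tig=3,lo=0
L=6*4+3=27  i=0*2+0=0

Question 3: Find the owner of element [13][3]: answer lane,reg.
21,3

r: 13->gid=5,r8=1  c: 3->tid=1,i&1=1
L=5*4+1=21  i=1*2+1=3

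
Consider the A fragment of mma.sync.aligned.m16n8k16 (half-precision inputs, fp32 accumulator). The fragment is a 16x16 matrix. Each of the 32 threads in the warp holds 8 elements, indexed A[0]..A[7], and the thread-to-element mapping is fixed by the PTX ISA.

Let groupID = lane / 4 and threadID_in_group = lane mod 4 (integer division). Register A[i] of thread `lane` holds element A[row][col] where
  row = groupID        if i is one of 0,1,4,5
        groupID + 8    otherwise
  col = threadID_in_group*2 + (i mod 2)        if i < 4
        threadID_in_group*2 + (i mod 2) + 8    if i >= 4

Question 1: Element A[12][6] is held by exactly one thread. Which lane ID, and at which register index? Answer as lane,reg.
19,2

r=12->g=4,rb=1  c=6->cb=0,t=3,b0=0
L=4*4+3=19  i=0*4+1*2+0=2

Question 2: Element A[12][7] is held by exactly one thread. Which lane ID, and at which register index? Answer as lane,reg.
19,3

r: 12->gid=4,r8=1  c: 7->c8=0,tid=3,i&1=1
L=4*4+3=19  i=0*4+1*2+1=3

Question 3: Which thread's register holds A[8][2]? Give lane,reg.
r=8⇒gr=0,Rb=1  c=2⇒Cb=0,th=1,odd=0
L=0*4+1=1  i=0*4+1*2+0=2

1,2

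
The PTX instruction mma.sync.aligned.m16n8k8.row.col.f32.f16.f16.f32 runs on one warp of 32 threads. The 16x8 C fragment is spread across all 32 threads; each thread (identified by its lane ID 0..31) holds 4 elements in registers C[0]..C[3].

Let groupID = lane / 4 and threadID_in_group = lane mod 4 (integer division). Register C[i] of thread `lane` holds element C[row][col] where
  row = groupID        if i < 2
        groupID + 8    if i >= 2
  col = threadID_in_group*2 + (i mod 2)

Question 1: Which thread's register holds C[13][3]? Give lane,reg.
r: 13->gid=5,r8=1  c: 3->tid=1,i&1=1
L=5*4+1=21  i=1*2+1=3

21,3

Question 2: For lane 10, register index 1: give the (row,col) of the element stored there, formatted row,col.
L=10->gid=10>>2=2, tid=10&3=2
[1]->row 2+0=2  col 2·2+1=5

2,5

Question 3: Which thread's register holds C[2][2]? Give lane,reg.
9,0

r:2=>grp=2,rB=0  c:2=>tig=1,lo=0
L=2*4+1=9  i=0*2+0=0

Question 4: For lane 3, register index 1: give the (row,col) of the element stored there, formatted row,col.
0,7

lane 3: grp=0 (3/4), tig=3 (3%4)
i=1: r=0+0=0, c=3*2+1=7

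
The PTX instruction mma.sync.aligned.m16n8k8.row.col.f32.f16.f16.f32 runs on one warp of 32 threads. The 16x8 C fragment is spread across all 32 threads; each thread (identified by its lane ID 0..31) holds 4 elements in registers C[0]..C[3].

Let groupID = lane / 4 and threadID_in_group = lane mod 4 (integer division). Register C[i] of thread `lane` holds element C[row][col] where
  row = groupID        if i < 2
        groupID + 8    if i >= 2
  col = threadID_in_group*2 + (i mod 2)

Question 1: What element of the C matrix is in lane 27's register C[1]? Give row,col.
lane 27: gid=6 (27/4), tid=3 (27%4)
i=1: r=6+0=6, c=3*2+1=7

6,7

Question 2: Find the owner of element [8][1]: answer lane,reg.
0,3

r=8->g=0,rb=1  c=1->t=0,b0=1
L=0*4+0=0  i=1*2+1=3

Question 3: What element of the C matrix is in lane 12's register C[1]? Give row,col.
3,1

12: g=3,t=0
[1] (3+0,0*2+1) = (3,1)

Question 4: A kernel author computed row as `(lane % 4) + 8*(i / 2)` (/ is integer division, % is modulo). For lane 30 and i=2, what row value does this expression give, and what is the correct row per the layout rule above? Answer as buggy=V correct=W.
buggy=10 correct=15

`(lane % 4) + 8*(i / 2)`[30,2]⇒10
L=30⇒gr=30>>2=7, th=30&3=2
[2]⇒row 7+8=15  col 2·2+0=4
row: 10 vs 15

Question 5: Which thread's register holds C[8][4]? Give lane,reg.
2,2

r=8→G=0,rhi=1  c=4→T=2,p=0
L=0*4+2=2  i=1*2+0=2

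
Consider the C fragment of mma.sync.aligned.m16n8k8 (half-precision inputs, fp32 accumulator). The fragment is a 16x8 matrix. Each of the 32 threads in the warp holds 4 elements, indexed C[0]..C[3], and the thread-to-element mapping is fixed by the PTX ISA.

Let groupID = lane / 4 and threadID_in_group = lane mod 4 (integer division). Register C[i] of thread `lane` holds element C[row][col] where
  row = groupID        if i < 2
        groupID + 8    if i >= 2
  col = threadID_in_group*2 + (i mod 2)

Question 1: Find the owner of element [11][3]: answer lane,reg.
r=11⇒gr=3,Rb=1  c=3⇒th=1,odd=1
L=3*4+1=13  i=1*2+1=3

13,3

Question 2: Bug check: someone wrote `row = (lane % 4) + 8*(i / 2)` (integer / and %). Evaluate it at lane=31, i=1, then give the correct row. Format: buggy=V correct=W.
`(lane % 4) + 8*(i / 2)`[31,1]->3
lane 31->31/4=7, 31 mod 4=3
i=1  r:7+0->7  c:2·3+1->7
row: 3 vs 7

buggy=3 correct=7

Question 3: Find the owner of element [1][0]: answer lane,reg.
4,0

r=1→G=1,rhi=0  c=0→T=0,p=0
L=1*4+0=4  i=0*2+0=0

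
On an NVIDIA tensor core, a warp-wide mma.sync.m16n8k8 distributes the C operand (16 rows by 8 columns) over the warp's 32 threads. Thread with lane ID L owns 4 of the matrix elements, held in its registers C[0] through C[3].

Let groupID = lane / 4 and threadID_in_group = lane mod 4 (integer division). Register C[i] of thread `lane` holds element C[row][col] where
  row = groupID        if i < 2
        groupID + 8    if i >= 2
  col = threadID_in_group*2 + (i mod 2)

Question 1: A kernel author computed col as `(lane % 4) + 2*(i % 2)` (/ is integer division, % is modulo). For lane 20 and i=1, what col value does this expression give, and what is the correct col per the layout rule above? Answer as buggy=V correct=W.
buggy=2 correct=1

`(lane % 4) + 2*(i % 2)`[20,1]⇒2
20: gr=5,th=0
[1] (5+0,0*2+1) = (5,1)
col: 2 vs 1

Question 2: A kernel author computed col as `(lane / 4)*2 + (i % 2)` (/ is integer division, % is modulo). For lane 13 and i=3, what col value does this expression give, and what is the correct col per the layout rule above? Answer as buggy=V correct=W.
buggy=7 correct=3

`(lane / 4)*2 + (i % 2)`[13,3]=>7
13: grp=3,tig=1
[3] (3+8,1*2+1) = (11,3)
col: 7 vs 3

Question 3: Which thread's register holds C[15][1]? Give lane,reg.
r:15=>grp=7,rB=1  c:1=>tig=0,lo=1
L=7*4+0=28  i=1*2+1=3

28,3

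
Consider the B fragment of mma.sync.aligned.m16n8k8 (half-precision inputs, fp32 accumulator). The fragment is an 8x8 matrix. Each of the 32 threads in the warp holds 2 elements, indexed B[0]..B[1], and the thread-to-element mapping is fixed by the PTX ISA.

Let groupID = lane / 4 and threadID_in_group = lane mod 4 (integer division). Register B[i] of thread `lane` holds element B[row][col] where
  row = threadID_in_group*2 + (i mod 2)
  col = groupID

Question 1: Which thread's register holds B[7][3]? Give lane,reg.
15,1

c: 3->gid=3  r: 7->tid=3,i&1=1
L=3*4+3=15  i=1=1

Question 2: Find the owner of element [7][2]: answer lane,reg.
11,1

c=2⇒gr=2  r=7⇒th=3,odd=1
L=2*4+3=11  i=1=1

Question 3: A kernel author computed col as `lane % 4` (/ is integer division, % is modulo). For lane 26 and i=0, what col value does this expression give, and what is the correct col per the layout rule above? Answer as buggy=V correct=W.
buggy=2 correct=6

`lane % 4`[26,0]→2
26: G=6,T=2
[0] (2*2+0,6) = (4,6)
col: 2 vs 6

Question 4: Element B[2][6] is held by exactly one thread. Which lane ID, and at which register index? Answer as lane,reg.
25,0

c: 6->gid=6  r: 2->tid=1,i&1=0
L=6*4+1=25  i=0=0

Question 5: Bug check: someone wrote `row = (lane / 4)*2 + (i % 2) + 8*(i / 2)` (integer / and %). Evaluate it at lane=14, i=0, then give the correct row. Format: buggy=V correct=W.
`(lane / 4)*2 + (i % 2) + 8*(i / 2)`[14,0]->6
L=14->g=14>>2=3, t=14&3=2
[0]->row 2·2+0=4  col g=3
row: 6 vs 4

buggy=6 correct=4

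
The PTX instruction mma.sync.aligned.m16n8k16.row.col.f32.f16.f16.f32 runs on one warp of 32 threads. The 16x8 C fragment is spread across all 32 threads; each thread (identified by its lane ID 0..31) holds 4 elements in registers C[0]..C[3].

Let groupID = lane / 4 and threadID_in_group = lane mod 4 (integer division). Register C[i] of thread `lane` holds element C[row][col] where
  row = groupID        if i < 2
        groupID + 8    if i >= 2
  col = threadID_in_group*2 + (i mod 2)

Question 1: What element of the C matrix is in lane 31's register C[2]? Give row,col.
31: grp=7,tig=3
[2] (7+8,3*2+0) = (15,6)

15,6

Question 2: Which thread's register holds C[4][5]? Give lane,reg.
18,1

r=4→G=4,rhi=0  c=5→T=2,p=1
L=4*4+2=18  i=0*2+1=1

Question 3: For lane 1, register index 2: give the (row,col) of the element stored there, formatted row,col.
lane 1->1/4=0, 1 mod 4=1
i=2  r:0+8->8  c:2·1+0->2

8,2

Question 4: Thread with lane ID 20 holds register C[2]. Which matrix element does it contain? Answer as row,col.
13,0

20: gr=5,th=0
[2] (5+8,0*2+0) = (13,0)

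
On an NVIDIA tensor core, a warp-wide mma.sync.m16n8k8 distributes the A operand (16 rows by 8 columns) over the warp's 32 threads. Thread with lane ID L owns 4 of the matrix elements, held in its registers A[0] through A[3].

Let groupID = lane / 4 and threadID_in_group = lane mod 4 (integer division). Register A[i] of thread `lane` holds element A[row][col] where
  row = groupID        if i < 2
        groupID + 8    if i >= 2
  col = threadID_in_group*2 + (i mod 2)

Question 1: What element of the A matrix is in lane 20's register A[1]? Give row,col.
5,1

L=20=>grp=20>>2=5, tig=20&3=0
[1]=>row 5+0=5  col 0·2+1=1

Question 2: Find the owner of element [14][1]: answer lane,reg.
r=14->g=6,rb=1  c=1->t=0,b0=1
L=6*4+0=24  i=1*2+1=3

24,3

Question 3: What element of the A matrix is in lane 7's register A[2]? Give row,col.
lane 7: gid=1 (7/4), tid=3 (7%4)
i=2: r=1+8=9, c=3*2+0=6

9,6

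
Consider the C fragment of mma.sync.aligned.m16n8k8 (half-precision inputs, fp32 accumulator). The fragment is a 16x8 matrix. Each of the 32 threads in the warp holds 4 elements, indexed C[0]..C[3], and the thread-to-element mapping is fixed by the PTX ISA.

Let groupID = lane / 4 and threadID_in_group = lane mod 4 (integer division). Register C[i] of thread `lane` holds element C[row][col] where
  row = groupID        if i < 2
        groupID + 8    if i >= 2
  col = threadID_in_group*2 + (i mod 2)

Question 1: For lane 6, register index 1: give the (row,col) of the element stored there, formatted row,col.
1,5

lane 6: g=1 (6/4), t=2 (6%4)
i=1: r=1+0=1, c=2*2+1=5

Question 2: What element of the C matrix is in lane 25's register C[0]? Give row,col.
L=25->g=25>>2=6, t=25&3=1
[0]->row 6+0=6  col 1·2+0=2

6,2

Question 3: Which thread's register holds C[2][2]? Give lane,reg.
r:2=>grp=2,rB=0  c:2=>tig=1,lo=0
L=2*4+1=9  i=0*2+0=0

9,0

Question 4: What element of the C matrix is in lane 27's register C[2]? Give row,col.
14,6

lane 27: G=6 (27/4), T=3 (27%4)
i=2: r=6+8=14, c=3*2+0=6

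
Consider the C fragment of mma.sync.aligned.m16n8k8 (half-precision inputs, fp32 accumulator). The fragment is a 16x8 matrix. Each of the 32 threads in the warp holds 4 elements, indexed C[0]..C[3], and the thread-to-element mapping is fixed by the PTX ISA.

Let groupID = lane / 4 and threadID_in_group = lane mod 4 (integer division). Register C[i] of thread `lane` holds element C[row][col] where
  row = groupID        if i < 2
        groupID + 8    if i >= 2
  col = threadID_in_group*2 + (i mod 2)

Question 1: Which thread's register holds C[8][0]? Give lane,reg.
0,2

r=8→G=0,rhi=1  c=0→T=0,p=0
L=0*4+0=0  i=1*2+0=2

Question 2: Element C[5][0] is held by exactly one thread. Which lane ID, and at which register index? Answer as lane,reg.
20,0

r:5=>grp=5,rB=0  c:0=>tig=0,lo=0
L=5*4+0=20  i=0*2+0=0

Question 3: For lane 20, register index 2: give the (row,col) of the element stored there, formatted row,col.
L=20->gid=20>>2=5, tid=20&3=0
[2]->row 5+8=13  col 0·2+0=0

13,0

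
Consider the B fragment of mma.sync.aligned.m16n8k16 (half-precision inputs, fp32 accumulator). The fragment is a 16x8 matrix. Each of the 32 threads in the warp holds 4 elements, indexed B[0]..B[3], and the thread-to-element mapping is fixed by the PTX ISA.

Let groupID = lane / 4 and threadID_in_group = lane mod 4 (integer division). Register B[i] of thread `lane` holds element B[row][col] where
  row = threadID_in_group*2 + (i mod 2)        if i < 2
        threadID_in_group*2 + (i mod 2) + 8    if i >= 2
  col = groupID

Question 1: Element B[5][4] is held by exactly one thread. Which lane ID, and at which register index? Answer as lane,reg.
c: 4->gid=4  r: 5->r8=0,tid=2,i&1=1
L=4*4+2=18  i=0*2+1=1

18,1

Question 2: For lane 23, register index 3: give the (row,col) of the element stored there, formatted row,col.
15,5

lane 23: grp=5 (23/4), tig=3 (23%4)
i=3: r=3*2+1+8=15, c=grp=5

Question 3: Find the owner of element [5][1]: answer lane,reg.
6,1

c: 1->gid=1  r: 5->r8=0,tid=2,i&1=1
L=1*4+2=6  i=0*2+1=1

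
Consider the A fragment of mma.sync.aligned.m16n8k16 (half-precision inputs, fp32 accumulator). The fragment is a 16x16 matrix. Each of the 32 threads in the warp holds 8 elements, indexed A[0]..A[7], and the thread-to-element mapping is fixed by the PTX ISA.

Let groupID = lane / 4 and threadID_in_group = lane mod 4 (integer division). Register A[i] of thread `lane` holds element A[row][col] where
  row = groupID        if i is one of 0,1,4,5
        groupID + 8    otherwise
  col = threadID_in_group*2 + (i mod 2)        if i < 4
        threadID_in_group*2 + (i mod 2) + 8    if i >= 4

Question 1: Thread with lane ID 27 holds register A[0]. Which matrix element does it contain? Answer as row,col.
lane 27->27/4=6, 27 mod 4=3
i=0  r:6+0->6  c:2·3+0+0->6

6,6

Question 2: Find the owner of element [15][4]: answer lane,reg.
30,2

r:15=>grp=7,rB=1  c:4=>cB=0,tig=2,lo=0
L=7*4+2=30  i=0*4+1*2+0=2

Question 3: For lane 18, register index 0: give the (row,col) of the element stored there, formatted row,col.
4,4

lane 18: gr=4 (18/4), th=2 (18%4)
i=0: r=4+0=4, c=2*2+0+0=4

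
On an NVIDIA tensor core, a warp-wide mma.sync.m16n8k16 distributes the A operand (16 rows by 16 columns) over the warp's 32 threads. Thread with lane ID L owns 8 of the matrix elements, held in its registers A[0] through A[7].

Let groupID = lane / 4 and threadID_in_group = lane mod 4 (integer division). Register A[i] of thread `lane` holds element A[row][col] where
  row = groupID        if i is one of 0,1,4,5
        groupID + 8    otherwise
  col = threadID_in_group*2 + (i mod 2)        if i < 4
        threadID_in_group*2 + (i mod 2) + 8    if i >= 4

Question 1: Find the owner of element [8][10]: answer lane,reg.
r:8=>grp=0,rB=1  c:10=>cB=1,tig=1,lo=0
L=0*4+1=1  i=1*4+1*2+0=6

1,6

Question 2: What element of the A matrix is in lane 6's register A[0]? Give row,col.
1,4

6: G=1,T=2
[0] (1+0,2*2+0+0) = (1,4)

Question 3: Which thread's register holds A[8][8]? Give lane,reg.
r:8=>grp=0,rB=1  c:8=>cB=1,tig=0,lo=0
L=0*4+0=0  i=1*4+1*2+0=6

0,6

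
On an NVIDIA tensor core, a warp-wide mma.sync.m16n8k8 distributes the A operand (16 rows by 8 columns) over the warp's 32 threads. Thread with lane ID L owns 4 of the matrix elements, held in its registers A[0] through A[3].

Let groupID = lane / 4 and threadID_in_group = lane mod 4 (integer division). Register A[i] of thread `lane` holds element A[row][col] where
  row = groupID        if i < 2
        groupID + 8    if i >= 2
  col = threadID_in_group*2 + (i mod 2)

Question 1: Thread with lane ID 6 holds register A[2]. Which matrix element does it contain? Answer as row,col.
9,4

6: gid=1,tid=2
[2] (1+8,2*2+0) = (9,4)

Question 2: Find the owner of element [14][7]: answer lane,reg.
27,3

r=14→G=6,rhi=1  c=7→T=3,p=1
L=6*4+3=27  i=1*2+1=3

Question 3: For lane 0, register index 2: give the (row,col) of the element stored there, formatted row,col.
8,0

lane 0: grp=0 (0/4), tig=0 (0%4)
i=2: r=0+8=8, c=0*2+0=0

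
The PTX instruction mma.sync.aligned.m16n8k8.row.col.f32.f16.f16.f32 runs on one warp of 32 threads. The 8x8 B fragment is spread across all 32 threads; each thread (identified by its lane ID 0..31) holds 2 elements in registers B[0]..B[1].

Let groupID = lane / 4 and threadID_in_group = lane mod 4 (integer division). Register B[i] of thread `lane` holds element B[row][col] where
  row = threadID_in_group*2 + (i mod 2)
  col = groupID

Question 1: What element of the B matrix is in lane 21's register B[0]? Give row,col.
L=21=>grp=21>>2=5, tig=21&3=1
[0]=>row 1·2+0=2  col grp=5

2,5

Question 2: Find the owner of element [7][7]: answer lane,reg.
31,1

c=7→G=7  r=7→T=3,p=1
L=7*4+3=31  i=1=1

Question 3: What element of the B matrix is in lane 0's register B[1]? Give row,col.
lane 0=>0/4=0, 0 mod 4=0
i=1  r:2·0+1=>1  c:0

1,0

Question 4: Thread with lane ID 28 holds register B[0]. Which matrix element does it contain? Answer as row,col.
0,7

lane 28->28/4=7, 28 mod 4=0
i=0  r:2·0+0->0  c:7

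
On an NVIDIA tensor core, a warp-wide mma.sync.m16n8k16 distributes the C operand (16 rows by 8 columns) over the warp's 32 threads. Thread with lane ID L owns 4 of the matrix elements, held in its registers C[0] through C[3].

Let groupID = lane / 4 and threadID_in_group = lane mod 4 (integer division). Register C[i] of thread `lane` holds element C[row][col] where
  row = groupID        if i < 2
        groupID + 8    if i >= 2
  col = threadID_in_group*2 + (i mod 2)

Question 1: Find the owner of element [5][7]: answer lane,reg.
23,1

r=5→G=5,rhi=0  c=7→T=3,p=1
L=5*4+3=23  i=0*2+1=1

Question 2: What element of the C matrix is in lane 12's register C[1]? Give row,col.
lane 12→12/4=3, 12 mod 4=0
i=1  r:3+0→3  c:2·0+1→1

3,1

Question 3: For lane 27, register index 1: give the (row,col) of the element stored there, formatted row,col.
lane 27->27/4=6, 27 mod 4=3
i=1  r:6+0->6  c:2·3+1->7

6,7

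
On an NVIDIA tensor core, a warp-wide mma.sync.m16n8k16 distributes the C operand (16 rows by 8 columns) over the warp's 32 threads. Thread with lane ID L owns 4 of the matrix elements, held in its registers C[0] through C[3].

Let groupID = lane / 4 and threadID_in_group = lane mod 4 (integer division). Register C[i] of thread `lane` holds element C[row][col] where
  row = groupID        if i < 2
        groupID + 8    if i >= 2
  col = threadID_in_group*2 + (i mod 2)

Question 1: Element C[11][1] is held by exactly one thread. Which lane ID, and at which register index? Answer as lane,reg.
12,3

r=11->g=3,rb=1  c=1->t=0,b0=1
L=3*4+0=12  i=1*2+1=3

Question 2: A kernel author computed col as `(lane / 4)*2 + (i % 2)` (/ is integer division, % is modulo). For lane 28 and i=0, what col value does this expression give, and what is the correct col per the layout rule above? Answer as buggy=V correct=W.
`(lane / 4)*2 + (i % 2)`[28,0]⇒14
lane 28⇒28/4=7, 28 mod 4=0
i=0  r:7+0⇒7  c:2·0+0⇒0
col: 14 vs 0

buggy=14 correct=0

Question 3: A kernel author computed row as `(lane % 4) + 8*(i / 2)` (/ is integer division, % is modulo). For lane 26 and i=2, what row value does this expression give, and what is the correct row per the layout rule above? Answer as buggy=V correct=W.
buggy=10 correct=14

`(lane % 4) + 8*(i / 2)`[26,2]→10
lane 26→26/4=6, 26 mod 4=2
i=2  r:6+8→14  c:2·2+0→4
row: 10 vs 14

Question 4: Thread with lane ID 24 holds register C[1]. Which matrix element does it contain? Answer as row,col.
lane 24->24/4=6, 24 mod 4=0
i=1  r:6+0->6  c:2·0+1->1

6,1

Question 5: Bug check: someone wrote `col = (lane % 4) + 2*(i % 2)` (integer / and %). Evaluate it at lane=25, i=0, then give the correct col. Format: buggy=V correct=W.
buggy=1 correct=2

`(lane % 4) + 2*(i % 2)`[25,0]->1
lane 25->25/4=6, 25 mod 4=1
i=0  r:6+0->6  c:2·1+0->2
col: 1 vs 2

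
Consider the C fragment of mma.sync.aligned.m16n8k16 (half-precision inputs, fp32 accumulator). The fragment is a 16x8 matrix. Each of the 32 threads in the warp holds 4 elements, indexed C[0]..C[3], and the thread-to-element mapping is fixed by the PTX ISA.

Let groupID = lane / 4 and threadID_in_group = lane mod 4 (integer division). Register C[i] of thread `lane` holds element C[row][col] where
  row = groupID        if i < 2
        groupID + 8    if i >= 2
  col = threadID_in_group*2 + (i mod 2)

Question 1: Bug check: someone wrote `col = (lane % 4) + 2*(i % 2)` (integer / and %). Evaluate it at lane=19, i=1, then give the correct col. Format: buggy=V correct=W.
`(lane % 4) + 2*(i % 2)`[19,1]→5
L=19→G=19>>2=4, T=19&3=3
[1]→row 4+0=4  col 3·2+1=7
col: 5 vs 7

buggy=5 correct=7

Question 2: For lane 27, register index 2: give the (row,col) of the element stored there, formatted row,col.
14,6

lane 27: G=6 (27/4), T=3 (27%4)
i=2: r=6+8=14, c=3*2+0=6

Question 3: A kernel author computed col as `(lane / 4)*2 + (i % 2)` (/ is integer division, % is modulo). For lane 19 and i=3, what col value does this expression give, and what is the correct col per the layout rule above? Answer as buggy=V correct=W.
buggy=9 correct=7

`(lane / 4)*2 + (i % 2)`[19,3]=>9
19: grp=4,tig=3
[3] (4+8,3*2+1) = (12,7)
col: 9 vs 7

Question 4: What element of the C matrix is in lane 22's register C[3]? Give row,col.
L=22⇒gr=22>>2=5, th=22&3=2
[3]⇒row 5+8=13  col 2·2+1=5

13,5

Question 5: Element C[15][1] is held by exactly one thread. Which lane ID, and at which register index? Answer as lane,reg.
28,3

r=15->g=7,rb=1  c=1->t=0,b0=1
L=7*4+0=28  i=1*2+1=3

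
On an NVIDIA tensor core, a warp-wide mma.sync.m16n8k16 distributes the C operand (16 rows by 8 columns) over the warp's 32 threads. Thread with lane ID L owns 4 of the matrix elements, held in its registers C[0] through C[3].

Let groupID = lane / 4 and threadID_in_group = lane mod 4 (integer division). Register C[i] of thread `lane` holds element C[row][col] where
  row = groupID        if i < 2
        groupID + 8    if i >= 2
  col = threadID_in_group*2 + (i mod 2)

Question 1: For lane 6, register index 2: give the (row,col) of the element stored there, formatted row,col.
9,4

lane 6→6/4=1, 6 mod 4=2
i=2  r:1+8→9  c:2·2+0→4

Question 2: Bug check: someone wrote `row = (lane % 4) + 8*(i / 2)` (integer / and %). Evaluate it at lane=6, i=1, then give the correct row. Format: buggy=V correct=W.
buggy=2 correct=1

`(lane % 4) + 8*(i / 2)`[6,1]->2
lane 6->6/4=1, 6 mod 4=2
i=1  r:1+0->1  c:2·2+1->5
row: 2 vs 1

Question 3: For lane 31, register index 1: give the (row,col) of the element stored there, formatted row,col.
7,7

lane 31⇒31/4=7, 31 mod 4=3
i=1  r:7+0⇒7  c:2·3+1⇒7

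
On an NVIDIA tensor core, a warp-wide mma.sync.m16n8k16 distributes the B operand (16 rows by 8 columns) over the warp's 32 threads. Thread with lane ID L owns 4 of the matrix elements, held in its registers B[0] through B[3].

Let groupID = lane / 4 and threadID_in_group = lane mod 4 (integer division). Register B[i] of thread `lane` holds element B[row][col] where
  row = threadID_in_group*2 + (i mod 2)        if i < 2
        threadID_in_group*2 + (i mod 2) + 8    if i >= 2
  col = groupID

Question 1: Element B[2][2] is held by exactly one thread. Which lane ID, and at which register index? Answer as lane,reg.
9,0

c=2→G=2  r=2→rhi=0,T=1,p=0
L=2*4+1=9  i=0*2+0=0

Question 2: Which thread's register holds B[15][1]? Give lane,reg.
7,3

c: 1->gid=1  r: 15->r8=1,tid=3,i&1=1
L=1*4+3=7  i=1*2+1=3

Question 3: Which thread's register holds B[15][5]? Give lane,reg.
c=5->g=5  r=15->rb=1,t=3,b0=1
L=5*4+3=23  i=1*2+1=3

23,3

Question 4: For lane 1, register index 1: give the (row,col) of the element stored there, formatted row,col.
3,0

lane 1->1/4=0, 1 mod 4=1
i=1  r:2·1+1+0->3  c:0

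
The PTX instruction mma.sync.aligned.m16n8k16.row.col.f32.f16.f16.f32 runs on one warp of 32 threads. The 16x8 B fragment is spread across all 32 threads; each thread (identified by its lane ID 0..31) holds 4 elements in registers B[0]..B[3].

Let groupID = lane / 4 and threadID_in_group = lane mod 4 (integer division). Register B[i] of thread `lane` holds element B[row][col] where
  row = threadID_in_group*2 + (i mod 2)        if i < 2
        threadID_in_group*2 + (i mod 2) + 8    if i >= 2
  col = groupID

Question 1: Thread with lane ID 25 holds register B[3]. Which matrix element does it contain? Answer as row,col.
25: g=6,t=1
[3] (1*2+1+8,6) = (11,6)

11,6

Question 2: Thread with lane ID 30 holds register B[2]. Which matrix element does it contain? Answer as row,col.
12,7

lane 30->30/4=7, 30 mod 4=2
i=2  r:2·2+0+8->12  c:7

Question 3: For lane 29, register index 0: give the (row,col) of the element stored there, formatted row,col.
2,7

lane 29⇒29/4=7, 29 mod 4=1
i=0  r:2·1+0+0⇒2  c:7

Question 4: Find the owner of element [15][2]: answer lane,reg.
c:2=>grp=2  r:15=>rB=1,tig=3,lo=1
L=2*4+3=11  i=1*2+1=3

11,3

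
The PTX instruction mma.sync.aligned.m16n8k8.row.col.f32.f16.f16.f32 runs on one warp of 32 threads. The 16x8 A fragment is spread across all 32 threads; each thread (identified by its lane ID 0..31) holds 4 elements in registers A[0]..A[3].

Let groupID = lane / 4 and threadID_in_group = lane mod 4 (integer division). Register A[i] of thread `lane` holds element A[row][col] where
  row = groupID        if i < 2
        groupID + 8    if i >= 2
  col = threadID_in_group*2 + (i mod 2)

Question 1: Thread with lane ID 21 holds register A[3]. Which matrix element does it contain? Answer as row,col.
21: grp=5,tig=1
[3] (5+8,1*2+1) = (13,3)

13,3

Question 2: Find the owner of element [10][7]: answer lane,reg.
11,3

r:10=>grp=2,rB=1  c:7=>tig=3,lo=1
L=2*4+3=11  i=1*2+1=3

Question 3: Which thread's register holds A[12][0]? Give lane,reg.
16,2

r: 12->gid=4,r8=1  c: 0->tid=0,i&1=0
L=4*4+0=16  i=1*2+0=2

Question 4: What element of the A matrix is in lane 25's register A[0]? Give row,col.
L=25→G=25>>2=6, T=25&3=1
[0]→row 6+0=6  col 1·2+0=2

6,2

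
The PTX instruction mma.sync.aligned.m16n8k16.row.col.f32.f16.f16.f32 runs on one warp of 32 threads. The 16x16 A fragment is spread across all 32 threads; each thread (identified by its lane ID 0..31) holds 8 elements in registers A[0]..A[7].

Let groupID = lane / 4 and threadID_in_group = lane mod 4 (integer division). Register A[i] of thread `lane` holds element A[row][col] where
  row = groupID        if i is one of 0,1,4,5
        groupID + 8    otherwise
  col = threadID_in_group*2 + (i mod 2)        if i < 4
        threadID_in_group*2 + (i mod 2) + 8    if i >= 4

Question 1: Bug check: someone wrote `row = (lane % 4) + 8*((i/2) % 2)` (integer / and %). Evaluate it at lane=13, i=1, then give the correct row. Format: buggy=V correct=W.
`(lane % 4) + 8*((i/2) % 2)`[13,1]=>1
L=13=>grp=13>>2=3, tig=13&3=1
[1]=>row 3+0=3  col 1·2+1+0=3
row: 1 vs 3

buggy=1 correct=3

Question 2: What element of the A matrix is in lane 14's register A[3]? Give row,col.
11,5

lane 14: gid=3 (14/4), tid=2 (14%4)
i=3: r=3+8=11, c=2*2+1+0=5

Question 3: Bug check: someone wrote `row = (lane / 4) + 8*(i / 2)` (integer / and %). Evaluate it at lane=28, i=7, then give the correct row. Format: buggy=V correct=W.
buggy=31 correct=15

`(lane / 4) + 8*(i / 2)`[28,7]→31
lane 28: G=7 (28/4), T=0 (28%4)
i=7: r=7+8=15, c=0*2+1+8=9
row: 31 vs 15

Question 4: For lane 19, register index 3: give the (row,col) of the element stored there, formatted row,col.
L=19=>grp=19>>2=4, tig=19&3=3
[3]=>row 4+8=12  col 3·2+1+0=7

12,7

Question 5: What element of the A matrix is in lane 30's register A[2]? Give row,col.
15,4

lane 30->30/4=7, 30 mod 4=2
i=2  r:7+8->15  c:2·2+0+0->4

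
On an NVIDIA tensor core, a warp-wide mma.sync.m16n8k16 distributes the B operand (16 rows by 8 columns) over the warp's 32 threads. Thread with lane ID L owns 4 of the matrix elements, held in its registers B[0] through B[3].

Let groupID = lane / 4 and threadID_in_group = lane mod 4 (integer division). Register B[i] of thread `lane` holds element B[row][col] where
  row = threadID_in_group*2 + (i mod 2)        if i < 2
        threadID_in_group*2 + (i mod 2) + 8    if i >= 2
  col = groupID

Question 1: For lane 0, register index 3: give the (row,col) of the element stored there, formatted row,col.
lane 0→0/4=0, 0 mod 4=0
i=3  r:2·0+1+8→9  c:0

9,0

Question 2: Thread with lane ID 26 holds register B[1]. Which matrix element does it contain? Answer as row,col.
5,6

lane 26: gid=6 (26/4), tid=2 (26%4)
i=1: r=2*2+1+0=5, c=gid=6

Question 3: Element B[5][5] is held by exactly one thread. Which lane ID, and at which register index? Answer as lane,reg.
22,1

c=5->g=5  r=5->rb=0,t=2,b0=1
L=5*4+2=22  i=0*2+1=1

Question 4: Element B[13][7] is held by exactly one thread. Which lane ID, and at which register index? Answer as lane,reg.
30,3

c: 7->gid=7  r: 13->r8=1,tid=2,i&1=1
L=7*4+2=30  i=1*2+1=3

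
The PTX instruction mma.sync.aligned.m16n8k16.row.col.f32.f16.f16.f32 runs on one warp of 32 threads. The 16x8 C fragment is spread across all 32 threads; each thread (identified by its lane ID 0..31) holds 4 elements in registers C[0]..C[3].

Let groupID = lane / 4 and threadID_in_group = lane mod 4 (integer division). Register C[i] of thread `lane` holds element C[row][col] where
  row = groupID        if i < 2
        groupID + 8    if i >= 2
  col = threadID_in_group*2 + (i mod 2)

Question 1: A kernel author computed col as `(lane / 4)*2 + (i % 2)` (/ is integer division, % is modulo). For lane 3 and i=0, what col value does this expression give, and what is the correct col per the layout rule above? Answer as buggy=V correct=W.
buggy=0 correct=6

`(lane / 4)*2 + (i % 2)`[3,0]→0
3: G=0,T=3
[0] (0+0,3*2+0) = (0,6)
col: 0 vs 6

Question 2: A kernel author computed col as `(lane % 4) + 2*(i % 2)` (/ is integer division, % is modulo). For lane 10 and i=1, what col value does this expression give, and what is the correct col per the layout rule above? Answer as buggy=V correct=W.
buggy=4 correct=5

`(lane % 4) + 2*(i % 2)`[10,1]->4
L=10->g=10>>2=2, t=10&3=2
[1]->row 2+0=2  col 2·2+1=5
col: 4 vs 5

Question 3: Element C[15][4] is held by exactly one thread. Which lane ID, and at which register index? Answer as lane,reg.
30,2

r:15=>grp=7,rB=1  c:4=>tig=2,lo=0
L=7*4+2=30  i=1*2+0=2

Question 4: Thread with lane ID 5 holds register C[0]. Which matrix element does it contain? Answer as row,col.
1,2

L=5⇒gr=5>>2=1, th=5&3=1
[0]⇒row 1+0=1  col 1·2+0=2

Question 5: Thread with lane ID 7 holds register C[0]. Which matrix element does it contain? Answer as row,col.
7: gr=1,th=3
[0] (1+0,3*2+0) = (1,6)

1,6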